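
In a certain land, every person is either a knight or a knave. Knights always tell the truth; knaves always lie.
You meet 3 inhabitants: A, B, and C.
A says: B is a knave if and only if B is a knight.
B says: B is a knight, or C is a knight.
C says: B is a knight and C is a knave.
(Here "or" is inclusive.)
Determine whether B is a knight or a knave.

Consistent assignments: {A=knave, B=knave, C=knave}
In every consistent assignment, B is a knave.

B is a knave.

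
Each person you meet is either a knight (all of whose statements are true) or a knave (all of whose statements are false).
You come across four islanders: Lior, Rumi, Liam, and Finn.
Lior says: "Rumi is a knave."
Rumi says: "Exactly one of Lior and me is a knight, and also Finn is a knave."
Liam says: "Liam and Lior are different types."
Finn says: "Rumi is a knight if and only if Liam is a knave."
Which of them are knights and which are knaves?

Knights: Rumi and Liam. Knaves: Lior and Finn.

As a knave, Lior's statement "Rumi is a knave" should be false; it is.
Rumi is a knight, so "exactly one of Lior and me is a knight, and also Finn is a knave" must be true — and it is.
Liam (knight): "Liam and Lior are different types" — true. ✓
Since Finn is a knave, "Rumi is a knight if and only if Liam is a knave" needs to be false, which holds.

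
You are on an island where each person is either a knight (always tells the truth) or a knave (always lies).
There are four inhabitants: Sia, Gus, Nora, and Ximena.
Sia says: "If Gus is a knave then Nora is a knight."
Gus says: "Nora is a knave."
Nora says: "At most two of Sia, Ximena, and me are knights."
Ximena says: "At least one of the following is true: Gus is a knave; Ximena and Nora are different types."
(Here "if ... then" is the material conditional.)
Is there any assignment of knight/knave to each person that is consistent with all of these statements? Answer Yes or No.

No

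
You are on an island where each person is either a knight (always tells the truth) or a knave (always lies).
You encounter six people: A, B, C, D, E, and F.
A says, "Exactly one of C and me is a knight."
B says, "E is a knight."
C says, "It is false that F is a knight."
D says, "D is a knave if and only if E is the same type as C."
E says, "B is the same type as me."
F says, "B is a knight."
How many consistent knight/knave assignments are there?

4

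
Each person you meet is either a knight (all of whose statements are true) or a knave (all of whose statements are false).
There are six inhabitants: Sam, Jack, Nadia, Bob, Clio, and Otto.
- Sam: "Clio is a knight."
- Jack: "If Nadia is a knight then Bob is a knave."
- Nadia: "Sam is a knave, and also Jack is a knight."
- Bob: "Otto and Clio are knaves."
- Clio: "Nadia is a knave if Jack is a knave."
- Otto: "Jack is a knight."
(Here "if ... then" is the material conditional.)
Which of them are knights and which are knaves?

Sam is a knight; "Clio is a knight" is true, as required.
Since Jack is a knight, "if Nadia is a knight then Bob is a knave" needs to be true, which holds.
Since Nadia is a knave, "Sam is a knave, and also Jack is a knight" needs to be False, which holds.
Bob is a knave; "Otto and Clio are knaves" is False, as required.
Clio is a knight, and the claim "Nadia is a knave if Jack is a knave" is indeed true.
As a knight, Otto's statement "Jack is a knight" should be true; it is.

Sam is a knight, Jack is a knight, Nadia is a knave, Bob is a knave, Clio is a knight, and Otto is a knight.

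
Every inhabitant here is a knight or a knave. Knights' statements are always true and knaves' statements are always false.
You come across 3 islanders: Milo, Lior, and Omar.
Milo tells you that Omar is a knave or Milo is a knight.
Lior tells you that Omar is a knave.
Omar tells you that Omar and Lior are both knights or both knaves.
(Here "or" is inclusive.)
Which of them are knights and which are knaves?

Knights: Milo and Lior. Knaves: Omar.

Suppose Milo is a knave. Then Milo's statement "Omar is a knave or Milo is a knight" would have to be false. Checking the 4 ways to assign the others, none is consistent with every speaker.
(For instance, with Lior=knight, Omar=knave, Milo's claim "Omar is a knave or Milo is a knight" comes out true where it would need to be false.)
So Milo must be a knight, making "Omar is a knave or Milo is a knight" true. Taking Milo=knight, Lior=knight, Omar=knave, each remaining statement checks out:
  Lior (knight): "Omar is a knave" — true. ✓
  Omar (knave): "Omar and Lior are both knights or both knaves" — false. ✓
This is the unique consistent assignment.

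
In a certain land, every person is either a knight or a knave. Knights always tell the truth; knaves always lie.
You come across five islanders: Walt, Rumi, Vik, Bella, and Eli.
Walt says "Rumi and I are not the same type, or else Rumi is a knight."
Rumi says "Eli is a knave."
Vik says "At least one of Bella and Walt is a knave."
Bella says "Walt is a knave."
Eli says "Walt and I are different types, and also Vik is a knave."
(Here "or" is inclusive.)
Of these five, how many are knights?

The unique consistent assignment is Walt=knight, Rumi=knight, Vik=knight, Bella=knave, Eli=knave.
That has 3 knights.

3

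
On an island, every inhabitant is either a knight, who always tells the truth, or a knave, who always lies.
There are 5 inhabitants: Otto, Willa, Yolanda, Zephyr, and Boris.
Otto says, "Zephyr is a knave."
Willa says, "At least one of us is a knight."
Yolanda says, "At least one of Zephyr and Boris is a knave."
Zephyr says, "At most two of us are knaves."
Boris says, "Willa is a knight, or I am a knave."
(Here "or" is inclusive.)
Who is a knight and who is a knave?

Otto is a knave, Willa is a knight, Yolanda is a knave, Zephyr is a knight, and Boris is a knight.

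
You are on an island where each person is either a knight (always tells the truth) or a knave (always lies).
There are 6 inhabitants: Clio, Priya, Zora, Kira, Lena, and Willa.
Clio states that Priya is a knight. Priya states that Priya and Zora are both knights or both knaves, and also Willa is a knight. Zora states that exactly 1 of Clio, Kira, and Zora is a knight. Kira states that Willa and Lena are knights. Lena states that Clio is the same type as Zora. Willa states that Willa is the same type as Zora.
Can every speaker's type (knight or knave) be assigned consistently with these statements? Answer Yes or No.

One consistent assignment: Clio=knave, Priya=knave, Zora=knight, Kira=knave, Lena=knave, Willa=knight.

Yes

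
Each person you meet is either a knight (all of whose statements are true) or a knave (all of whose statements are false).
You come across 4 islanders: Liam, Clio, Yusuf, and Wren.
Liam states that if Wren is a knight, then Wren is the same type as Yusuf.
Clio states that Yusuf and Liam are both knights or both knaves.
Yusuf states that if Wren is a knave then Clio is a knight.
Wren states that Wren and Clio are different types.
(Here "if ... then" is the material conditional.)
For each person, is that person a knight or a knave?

Liam is a knight, Clio is a knave, Yusuf is a knave, and Wren is a knave.

Liam is a knight, and the claim "if Wren is a knight, then Wren is the same type as Yusuf" is indeed true.
Clio (knave): "Yusuf and Liam are both knights or both knaves" — false. ✓
Since Yusuf is a knave, "if Wren is a knave then Clio is a knight" needs to be false, which holds.
Since Wren is a knave, "Wren and Clio are different types" needs to be false, which holds.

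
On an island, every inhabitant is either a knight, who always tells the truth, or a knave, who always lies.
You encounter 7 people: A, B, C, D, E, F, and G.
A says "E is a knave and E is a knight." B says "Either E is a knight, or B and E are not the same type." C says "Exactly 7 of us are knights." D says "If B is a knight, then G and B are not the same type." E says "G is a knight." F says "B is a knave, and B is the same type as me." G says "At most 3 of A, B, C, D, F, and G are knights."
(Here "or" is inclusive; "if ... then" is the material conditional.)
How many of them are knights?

The unique consistent assignment is A=knave, B=knight, C=knave, D=knave, E=knight, F=knave, G=knight.
That has 3 knights.

3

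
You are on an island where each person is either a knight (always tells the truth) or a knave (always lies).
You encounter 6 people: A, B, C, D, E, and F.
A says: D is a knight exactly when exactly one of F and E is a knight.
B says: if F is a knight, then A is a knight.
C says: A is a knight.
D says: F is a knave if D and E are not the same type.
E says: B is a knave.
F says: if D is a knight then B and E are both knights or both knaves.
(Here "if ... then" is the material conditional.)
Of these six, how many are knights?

2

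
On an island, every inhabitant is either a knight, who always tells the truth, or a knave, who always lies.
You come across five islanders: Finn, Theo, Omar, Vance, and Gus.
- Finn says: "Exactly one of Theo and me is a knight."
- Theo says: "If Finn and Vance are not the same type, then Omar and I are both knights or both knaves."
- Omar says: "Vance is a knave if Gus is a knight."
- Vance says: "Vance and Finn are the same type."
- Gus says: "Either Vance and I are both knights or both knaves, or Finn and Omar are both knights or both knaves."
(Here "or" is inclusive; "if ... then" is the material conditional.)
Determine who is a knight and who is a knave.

Finn is a knight, Theo is a knave, Omar is a knight, Vance is a knave, and Gus is a knight.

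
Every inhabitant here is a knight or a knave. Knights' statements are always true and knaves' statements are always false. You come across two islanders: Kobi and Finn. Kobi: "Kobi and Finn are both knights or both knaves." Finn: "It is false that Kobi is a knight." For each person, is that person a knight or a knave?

Suppose Kobi is a knight. Then Kobi's statement "Kobi and Finn are both knights or both knaves" would have to be true. Checking the 2 ways to assign the others, none is consistent with every speaker.
(For instance, with Finn=knight, Finn's claim "it is false that Kobi is a knight" comes out false where it would need to be true.)
So Kobi must be a knave, making "Kobi and Finn are both knights or both knaves" false. Taking Kobi=knave, Finn=knight, each remaining statement checks out:
  Finn (knight): "it is false that Kobi is a knight" — true. ✓
This is the unique consistent assignment.

Kobi is a knave and Finn is a knight.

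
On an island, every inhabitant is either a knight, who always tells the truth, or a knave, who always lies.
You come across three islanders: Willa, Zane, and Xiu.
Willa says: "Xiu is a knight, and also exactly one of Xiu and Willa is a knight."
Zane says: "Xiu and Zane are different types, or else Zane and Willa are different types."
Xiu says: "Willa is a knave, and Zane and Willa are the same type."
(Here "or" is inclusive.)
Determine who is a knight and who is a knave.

Willa is a knave, Zane is a knight, and Xiu is a knave.

As a knave, Willa's statement "Xiu is a knight, and also exactly one of Xiu and Willa is a knight" should be False; it is.
Zane (knight): "Xiu and Zane are different types, or else Zane and Willa are different types" — true. ✓
Xiu is a knave, so "Willa is a knave, and Zane and Willa are the same type" must be False — and it is.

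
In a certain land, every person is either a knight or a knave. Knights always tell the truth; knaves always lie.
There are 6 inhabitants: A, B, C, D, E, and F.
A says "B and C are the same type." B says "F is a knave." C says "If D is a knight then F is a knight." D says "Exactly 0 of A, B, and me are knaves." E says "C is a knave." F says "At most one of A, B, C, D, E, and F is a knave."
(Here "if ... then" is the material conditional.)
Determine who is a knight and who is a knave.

A is a knight, B is a knight, C is a knight, D is a knave, E is a knave, and F is a knave.

A is a knight, and the claim "B and C are the same type" is indeed true.
As a knight, B's statement "F is a knave" should be true; it is.
Since C is a knight, "if D is a knight then F is a knight" needs to be true, which holds.
D is a knave, so "exactly 0 of A, B, and me are knaves" must be False — and it is.
As a knave, E's statement "C is a knave" should be False; it is.
F (knave): "at most one of A, B, C, D, E, and F is a knave" — False. ✓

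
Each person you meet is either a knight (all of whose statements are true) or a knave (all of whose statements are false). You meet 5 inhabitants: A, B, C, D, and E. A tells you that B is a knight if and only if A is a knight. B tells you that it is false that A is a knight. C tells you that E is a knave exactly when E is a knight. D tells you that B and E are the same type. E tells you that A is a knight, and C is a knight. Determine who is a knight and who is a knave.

A is a knave, B is a knight, C is a knave, D is a knave, and E is a knave.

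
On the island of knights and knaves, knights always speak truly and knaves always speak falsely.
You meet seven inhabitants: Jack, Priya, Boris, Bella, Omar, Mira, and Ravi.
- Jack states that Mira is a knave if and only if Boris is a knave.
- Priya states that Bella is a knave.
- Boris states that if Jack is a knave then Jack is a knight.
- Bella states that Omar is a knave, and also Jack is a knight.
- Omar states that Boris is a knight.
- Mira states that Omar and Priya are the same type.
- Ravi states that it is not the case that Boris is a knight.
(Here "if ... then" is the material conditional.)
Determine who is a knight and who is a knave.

Knights: Jack, Priya, Boris, Omar, and Mira. Knaves: Bella and Ravi.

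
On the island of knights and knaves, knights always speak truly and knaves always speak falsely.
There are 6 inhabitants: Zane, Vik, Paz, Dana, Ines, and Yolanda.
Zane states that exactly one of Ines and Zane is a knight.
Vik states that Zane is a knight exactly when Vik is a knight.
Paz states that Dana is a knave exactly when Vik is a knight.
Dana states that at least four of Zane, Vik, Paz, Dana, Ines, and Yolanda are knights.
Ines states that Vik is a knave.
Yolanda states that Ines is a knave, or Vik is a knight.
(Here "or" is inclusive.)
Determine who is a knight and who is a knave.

Zane is a knight, Vik is a knight, Paz is a knave, Dana is a knight, Ines is a knave, and Yolanda is a knight.

Since Zane is a knight, "exactly one of Ines and Zane is a knight" needs to be true, which holds.
As a knight, Vik's statement "Zane is a knight exactly when Vik is a knight" should be true; it is.
Since Paz is a knave, "Dana is a knave exactly when Vik is a knight" needs to be False, which holds.
As a knight, Dana's statement "at least four of Zane, Vik, Paz, Dana, Ines, and Yolanda are knights" should be true; it is.
Ines (knave): "Vik is a knave" — False. ✓
Yolanda is a knight, and the claim "Ines is a knave, or Vik is a knight" is indeed true.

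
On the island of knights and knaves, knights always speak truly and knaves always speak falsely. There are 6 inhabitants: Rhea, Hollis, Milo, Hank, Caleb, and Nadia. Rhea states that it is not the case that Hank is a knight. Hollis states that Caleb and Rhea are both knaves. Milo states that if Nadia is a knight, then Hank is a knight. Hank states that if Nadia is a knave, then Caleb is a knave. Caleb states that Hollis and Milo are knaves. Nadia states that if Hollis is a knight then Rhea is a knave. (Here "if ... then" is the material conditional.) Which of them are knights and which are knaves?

Rhea is a knave, Hollis is a knight, Milo is a knight, Hank is a knight, Caleb is a knave, and Nadia is a knight.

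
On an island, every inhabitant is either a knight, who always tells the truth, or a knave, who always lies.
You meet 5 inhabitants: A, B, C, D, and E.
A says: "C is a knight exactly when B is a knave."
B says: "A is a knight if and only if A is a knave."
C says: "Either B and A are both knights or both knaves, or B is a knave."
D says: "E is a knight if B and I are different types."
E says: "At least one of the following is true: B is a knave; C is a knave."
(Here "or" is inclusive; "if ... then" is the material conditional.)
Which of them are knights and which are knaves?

Knights: A, C, D, and E. Knaves: B.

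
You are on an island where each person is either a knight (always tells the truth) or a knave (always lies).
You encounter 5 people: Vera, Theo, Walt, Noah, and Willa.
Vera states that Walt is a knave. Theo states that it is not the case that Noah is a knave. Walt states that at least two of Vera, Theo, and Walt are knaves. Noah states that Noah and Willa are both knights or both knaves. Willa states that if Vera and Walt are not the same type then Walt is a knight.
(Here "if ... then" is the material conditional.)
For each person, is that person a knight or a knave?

Vera is a knave, Theo is a knave, Walt is a knight, Noah is a knave, and Willa is a knight.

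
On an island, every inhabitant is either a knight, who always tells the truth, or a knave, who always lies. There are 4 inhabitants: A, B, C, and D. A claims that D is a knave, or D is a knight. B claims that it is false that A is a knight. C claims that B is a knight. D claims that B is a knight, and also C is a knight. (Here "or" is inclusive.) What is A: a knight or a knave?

A is a knight.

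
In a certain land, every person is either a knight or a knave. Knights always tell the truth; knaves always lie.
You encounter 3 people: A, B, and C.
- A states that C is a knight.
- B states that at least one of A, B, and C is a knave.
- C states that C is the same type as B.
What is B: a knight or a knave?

B is a knight.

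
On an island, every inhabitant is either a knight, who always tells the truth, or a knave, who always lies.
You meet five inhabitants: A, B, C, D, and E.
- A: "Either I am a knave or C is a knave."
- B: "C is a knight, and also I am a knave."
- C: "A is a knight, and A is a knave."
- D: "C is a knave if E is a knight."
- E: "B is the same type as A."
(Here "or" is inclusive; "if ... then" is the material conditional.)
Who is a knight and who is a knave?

A is a knight, B is a knave, C is a knave, D is a knight, and E is a knave.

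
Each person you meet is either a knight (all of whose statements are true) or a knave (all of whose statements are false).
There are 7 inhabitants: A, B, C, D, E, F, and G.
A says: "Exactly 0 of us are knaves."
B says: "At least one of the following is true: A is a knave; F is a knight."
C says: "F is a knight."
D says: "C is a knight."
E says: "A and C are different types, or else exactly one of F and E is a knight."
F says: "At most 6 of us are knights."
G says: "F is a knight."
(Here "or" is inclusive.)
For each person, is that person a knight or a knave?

A is a knave, and the claim "exactly 0 of us are knaves" is indeed False.
B is a knight, so "at least one of the following is true: A is a knave; F is a knight" must be true — and it is.
C is a knight; "F is a knight" is true, as required.
D is a knight; "C is a knight" is true, as required.
As a knight, E's statement "A and C are different types, or else exactly one of F and E is a knight" should be true; it is.
As a knight, F's statement "at most 6 of us are knights" should be true; it is.
G is a knight, so "F is a knight" must be true — and it is.

A is a knave, B is a knight, C is a knight, D is a knight, E is a knight, F is a knight, and G is a knight.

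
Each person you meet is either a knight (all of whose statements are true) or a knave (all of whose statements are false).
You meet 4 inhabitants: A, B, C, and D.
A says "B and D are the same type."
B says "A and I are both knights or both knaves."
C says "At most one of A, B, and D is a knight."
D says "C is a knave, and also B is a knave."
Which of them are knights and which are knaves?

Suppose A is a knave. Then A's statement "B and D are the same type" would have to be false. Checking the 8 ways to assign the others, none is consistent with every speaker.
(For instance, with B=knave, C=knight, D=knave, A's claim "B and D are the same type" comes out true where it would need to be false.)
So A must be a knight, making "B and D are the same type" true. Taking A=knight, B=knave, C=knight, D=knave, each remaining statement checks out:
  B (knave): "A and I are both knights or both knaves" — false. ✓
  C (knight): "at most one of A, B, and D is a knight" — true. ✓
  D (knave): "C is a knave, and also B is a knave" — false. ✓
This is the unique consistent assignment.

A is a knight, B is a knave, C is a knight, and D is a knave.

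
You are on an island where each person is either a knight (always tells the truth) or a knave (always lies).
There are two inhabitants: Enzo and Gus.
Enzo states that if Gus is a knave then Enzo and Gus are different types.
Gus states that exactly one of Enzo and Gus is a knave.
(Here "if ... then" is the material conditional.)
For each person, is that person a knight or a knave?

Suppose Enzo is a knight. Then Enzo's statement "if Gus is a knave then Enzo and Gus are different types" would have to be true. Checking the 2 ways to assign the others, none is consistent with every speaker.
(For instance, with Gus=knave, Gus's claim "exactly one of Enzo and Gus is a knave" comes out true where it would need to be false.)
So Enzo must be a knave, making "if Gus is a knave then Enzo and Gus are different types" false. Taking Enzo=knave, Gus=knave, each remaining statement checks out:
  Gus (knave): "exactly one of Enzo and Gus is a knave" — false. ✓
This is the unique consistent assignment.

Knights: none. Knaves: Enzo and Gus.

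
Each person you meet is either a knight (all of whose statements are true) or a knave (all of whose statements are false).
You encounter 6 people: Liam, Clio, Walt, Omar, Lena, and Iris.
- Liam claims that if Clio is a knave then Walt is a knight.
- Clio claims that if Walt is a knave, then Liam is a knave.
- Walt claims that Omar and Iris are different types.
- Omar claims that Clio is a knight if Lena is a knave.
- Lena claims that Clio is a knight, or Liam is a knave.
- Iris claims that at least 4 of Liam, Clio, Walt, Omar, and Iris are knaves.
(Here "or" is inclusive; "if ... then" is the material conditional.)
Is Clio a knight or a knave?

Clio is a knight.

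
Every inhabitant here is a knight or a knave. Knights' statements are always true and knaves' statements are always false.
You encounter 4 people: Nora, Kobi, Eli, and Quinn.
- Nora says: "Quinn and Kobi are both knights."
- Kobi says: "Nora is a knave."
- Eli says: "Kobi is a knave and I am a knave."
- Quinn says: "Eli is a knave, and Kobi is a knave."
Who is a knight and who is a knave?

Knights: Kobi. Knaves: Nora, Eli, and Quinn.

Nora (knave): "Quinn and Kobi are both knights" — false. ✓
Since Kobi is a knight, "Nora is a knave" needs to be true, which holds.
Since Eli is a knave, "Kobi is a knave and I am a knave" needs to be false, which holds.
Since Quinn is a knave, "Eli is a knave, and Kobi is a knave" needs to be false, which holds.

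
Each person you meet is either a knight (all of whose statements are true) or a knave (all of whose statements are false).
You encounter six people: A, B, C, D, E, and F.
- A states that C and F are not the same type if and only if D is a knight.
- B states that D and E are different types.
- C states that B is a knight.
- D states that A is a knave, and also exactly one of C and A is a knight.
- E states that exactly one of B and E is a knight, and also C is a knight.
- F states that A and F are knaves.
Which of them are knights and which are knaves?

Since A is a knight, "C and F are not the same type if and only if D is a knight" needs to be True, which holds.
B is a knave, and the claim "D and E are different types" is indeed false.
As a knave, C's statement "B is a knight" should be false; it is.
D (knave): "A is a knave, and also exactly one of C and A is a knight" — false. ✓
E (knave): "exactly one of B and E is a knight, and also C is a knight" — false. ✓
F is a knave, so "A and F are knaves" must be false — and it is.

Knights: A. Knaves: B, C, D, E, and F.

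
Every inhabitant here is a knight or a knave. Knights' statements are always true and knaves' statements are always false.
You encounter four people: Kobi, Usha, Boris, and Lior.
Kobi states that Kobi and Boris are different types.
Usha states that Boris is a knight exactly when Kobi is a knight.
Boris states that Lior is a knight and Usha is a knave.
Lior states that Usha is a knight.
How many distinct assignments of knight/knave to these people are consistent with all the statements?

Consistent assignments:
  Kobi=knight, Usha=knave, Boris=knave, Lior=knave
  Kobi=knave, Usha=knight, Boris=knave, Lior=knight

2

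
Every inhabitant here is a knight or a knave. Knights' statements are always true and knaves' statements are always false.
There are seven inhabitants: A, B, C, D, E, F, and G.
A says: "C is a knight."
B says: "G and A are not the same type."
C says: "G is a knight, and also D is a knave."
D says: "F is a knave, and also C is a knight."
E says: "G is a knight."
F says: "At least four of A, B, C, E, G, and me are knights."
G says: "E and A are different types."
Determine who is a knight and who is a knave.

A (knave): "C is a knight" — False. ✓
As a knave, B's statement "G and A are not the same type" should be False; it is.
C (knave): "G is a knight, and also D is a knave" — False. ✓
D is a knave; "F is a knave, and also C is a knight" is False, as required.
E (knave): "G is a knight" — False. ✓
F is a knave; "at least four of A, B, C, E, G, and me are knights" is False, as required.
G is a knave; "E and A are different types" is False, as required.

A is a knave, B is a knave, C is a knave, D is a knave, E is a knave, F is a knave, and G is a knave.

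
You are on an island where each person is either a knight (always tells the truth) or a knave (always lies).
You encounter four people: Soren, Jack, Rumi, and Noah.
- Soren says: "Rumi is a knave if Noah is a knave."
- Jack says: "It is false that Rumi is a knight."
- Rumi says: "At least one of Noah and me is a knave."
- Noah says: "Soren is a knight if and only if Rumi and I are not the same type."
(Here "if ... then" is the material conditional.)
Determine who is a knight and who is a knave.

Soren is a knave, and the claim "Rumi is a knave if Noah is a knave" is indeed false.
Jack is a knave, and the claim "it is false that Rumi is a knight" is indeed false.
Rumi is a knight, so "at least one of Noah and me is a knave" must be True — and it is.
Noah is a knave, and the claim "Soren is a knight if and only if Rumi and I are not the same type" is indeed false.

Knights: Rumi. Knaves: Soren, Jack, and Noah.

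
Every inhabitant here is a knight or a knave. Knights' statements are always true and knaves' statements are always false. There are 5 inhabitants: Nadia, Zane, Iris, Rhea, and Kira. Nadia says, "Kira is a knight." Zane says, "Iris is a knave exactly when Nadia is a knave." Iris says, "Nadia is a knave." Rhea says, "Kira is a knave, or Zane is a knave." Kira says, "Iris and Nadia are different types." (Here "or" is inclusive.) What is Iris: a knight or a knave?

Iris is a knave.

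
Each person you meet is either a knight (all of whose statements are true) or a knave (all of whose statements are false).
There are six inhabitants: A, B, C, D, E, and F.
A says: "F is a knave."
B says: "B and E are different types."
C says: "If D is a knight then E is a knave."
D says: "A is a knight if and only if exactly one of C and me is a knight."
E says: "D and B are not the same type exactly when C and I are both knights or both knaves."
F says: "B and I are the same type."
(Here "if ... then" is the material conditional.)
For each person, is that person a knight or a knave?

A is a knave, B is a knight, C is a knight, D is a knave, E is a knave, and F is a knight.

A (knave): "F is a knave" — False. ✓
Since B is a knight, "B and E are different types" needs to be True, which holds.
Since C is a knight, "if D is a knight then E is a knave" needs to be True, which holds.
D (knave): "A is a knight if and only if exactly one of C and me is a knight" — False. ✓
As a knave, E's statement "D and B are not the same type exactly when C and I are both knights or both knaves" should be False; it is.
F is a knight; "B and I are the same type" is True, as required.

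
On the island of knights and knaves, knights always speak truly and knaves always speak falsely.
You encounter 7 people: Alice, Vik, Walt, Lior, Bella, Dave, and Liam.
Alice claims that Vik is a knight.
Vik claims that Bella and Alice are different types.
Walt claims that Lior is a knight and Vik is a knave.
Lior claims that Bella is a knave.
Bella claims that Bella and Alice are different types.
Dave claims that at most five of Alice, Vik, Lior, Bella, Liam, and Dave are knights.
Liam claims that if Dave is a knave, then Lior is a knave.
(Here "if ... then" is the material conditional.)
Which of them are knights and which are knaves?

Alice is a knave, Vik is a knave, Walt is a knight, Lior is a knight, Bella is a knave, Dave is a knight, and Liam is a knight.

As a knave, Alice's statement "Vik is a knight" should be False; it is.
Since Vik is a knave, "Bella and Alice are different types" needs to be False, which holds.
Walt (knight): "Lior is a knight and Vik is a knave" — True. ✓
Lior is a knight; "Bella is a knave" is True, as required.
As a knave, Bella's statement "Bella and Alice are different types" should be False; it is.
Dave is a knight, so "at most five of Alice, Vik, Lior, Bella, Liam, and Dave are knights" must be True — and it is.
Liam (knight): "if Dave is a knave, then Lior is a knave" — True. ✓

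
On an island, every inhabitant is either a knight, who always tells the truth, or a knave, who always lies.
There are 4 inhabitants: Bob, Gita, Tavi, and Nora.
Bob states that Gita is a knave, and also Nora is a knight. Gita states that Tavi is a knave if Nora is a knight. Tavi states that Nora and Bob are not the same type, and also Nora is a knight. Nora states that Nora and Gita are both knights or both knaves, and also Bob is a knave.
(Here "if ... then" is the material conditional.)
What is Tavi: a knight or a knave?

Tavi is a knave.

Consistent assignments: {Bob=knave, Gita=knight, Tavi=knave, Nora=knave}
In every consistent assignment, Tavi is a knave.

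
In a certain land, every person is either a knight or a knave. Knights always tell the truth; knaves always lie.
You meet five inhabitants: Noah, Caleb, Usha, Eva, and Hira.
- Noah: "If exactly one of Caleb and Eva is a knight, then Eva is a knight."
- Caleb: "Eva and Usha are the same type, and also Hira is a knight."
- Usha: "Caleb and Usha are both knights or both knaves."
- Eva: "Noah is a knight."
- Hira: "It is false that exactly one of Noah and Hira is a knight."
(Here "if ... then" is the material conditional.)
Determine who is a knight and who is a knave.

Since Noah is a knight, "if exactly one of Caleb and Eva is a knight, then Eva is a knight" needs to be True, which holds.
Caleb is a knight; "Eva and Usha are the same type, and also Hira is a knight" is True, as required.
Usha is a knight; "Caleb and Usha are both knights or both knaves" is True, as required.
Eva is a knight, so "Noah is a knight" must be True — and it is.
Hira is a knight; "it is false that exactly one of Noah and Hira is a knight" is True, as required.

Noah is a knight, Caleb is a knight, Usha is a knight, Eva is a knight, and Hira is a knight.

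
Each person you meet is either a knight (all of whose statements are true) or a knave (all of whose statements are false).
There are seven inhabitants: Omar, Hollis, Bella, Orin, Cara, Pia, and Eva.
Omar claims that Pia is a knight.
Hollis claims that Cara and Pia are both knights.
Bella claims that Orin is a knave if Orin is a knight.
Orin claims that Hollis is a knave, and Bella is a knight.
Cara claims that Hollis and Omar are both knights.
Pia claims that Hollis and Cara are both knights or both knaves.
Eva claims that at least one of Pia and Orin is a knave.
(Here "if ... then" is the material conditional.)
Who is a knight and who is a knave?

Knights: Omar, Hollis, Bella, Cara, Pia, and Eva. Knaves: Orin.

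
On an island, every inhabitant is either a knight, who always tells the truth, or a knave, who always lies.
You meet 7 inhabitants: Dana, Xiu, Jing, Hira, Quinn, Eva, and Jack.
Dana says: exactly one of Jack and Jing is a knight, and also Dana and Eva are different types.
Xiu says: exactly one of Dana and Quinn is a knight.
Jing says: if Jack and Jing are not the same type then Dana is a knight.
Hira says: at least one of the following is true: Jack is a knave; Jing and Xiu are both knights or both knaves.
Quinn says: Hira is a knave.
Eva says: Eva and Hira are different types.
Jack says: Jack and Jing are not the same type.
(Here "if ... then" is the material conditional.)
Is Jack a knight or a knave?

Consistent assignments: {Dana=knave, Xiu=knight, Jing=knave, Hira=knave, Quinn=knight, Eva=knave, Jack=knight}
In every consistent assignment, Jack is a knight.

Jack is a knight.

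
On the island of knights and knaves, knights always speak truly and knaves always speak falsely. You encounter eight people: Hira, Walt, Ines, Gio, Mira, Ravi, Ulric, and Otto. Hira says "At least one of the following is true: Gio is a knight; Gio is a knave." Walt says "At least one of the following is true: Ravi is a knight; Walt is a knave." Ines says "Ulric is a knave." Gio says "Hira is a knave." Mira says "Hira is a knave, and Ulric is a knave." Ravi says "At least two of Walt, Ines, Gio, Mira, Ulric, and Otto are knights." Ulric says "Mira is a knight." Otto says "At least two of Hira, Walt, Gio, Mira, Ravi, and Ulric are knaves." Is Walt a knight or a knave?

Walt is a knight.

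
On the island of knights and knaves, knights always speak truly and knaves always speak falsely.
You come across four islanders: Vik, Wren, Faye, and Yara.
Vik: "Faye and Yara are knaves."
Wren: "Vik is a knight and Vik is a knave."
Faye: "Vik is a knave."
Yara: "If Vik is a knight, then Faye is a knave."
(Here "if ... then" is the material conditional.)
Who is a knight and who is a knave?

Vik is a knave, Wren is a knave, Faye is a knight, and Yara is a knight.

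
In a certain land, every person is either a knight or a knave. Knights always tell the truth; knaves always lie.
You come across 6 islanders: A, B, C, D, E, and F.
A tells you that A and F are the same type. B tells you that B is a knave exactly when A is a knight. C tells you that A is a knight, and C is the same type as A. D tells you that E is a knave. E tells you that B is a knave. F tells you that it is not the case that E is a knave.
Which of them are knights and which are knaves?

Knights: E and F. Knaves: A, B, C, and D.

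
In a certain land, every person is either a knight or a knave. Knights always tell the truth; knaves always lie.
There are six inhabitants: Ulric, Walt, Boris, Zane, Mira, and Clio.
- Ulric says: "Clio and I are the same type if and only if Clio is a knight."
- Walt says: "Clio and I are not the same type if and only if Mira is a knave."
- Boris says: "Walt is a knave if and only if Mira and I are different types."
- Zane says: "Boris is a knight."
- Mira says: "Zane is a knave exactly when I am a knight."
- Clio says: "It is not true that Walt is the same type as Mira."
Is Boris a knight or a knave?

Boris is a knave.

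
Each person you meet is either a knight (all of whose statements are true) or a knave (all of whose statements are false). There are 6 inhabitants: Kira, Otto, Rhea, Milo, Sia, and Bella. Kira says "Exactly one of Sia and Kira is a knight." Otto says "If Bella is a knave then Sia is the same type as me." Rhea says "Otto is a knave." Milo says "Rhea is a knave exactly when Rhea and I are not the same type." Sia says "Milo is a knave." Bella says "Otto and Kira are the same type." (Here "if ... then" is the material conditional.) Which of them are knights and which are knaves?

Since Kira is a knight, "exactly one of Sia and Kira is a knight" needs to be true, which holds.
Otto is a knight; "if Bella is a knave then Sia is the same type as me" is true, as required.
Rhea is a knave, and the claim "Otto is a knave" is indeed false.
As a knight, Milo's statement "Rhea is a knave exactly when Rhea and I are not the same type" should be true; it is.
Sia is a knave, and the claim "Milo is a knave" is indeed false.
As a knight, Bella's statement "Otto and Kira are the same type" should be true; it is.

Knights: Kira, Otto, Milo, and Bella. Knaves: Rhea and Sia.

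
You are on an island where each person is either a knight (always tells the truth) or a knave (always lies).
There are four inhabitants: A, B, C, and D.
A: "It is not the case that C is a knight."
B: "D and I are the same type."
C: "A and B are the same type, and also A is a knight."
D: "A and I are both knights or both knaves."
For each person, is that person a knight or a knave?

Suppose A is a knave. Then A's statement "it is not the case that C is a knight" would have to be false. Checking the 8 ways to assign the others, none is consistent with every speaker.
(For instance, with B=knave, C=knave, D=knight, A's claim "it is not the case that C is a knight" comes out true where it would need to be false.)
So A must be a knight, making "it is not the case that C is a knight" true. Taking A=knight, B=knave, C=knave, D=knight, each remaining statement checks out:
  B (knave): "D and I are the same type" — false. ✓
  C (knave): "A and B are the same type, and also A is a knight" — false. ✓
  D (knight): "A and I are both knights or both knaves" — true. ✓
This is the unique consistent assignment.

Knights: A and D. Knaves: B and C.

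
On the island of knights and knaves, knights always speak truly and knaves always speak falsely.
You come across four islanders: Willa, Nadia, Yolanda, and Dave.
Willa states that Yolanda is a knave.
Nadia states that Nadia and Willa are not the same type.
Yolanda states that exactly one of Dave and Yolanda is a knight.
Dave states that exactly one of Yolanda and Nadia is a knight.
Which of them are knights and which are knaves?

Knights: Nadia and Yolanda. Knaves: Willa and Dave.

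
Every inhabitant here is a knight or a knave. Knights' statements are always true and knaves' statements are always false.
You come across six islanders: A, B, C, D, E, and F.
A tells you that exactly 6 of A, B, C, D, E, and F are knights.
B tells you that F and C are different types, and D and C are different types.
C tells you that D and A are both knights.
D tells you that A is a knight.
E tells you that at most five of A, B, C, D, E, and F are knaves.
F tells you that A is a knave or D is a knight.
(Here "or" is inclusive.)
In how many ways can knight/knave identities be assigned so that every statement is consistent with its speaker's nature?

Consistent assignments:
  A=knave, B=knave, C=knave, D=knave, E=knight, F=knight

1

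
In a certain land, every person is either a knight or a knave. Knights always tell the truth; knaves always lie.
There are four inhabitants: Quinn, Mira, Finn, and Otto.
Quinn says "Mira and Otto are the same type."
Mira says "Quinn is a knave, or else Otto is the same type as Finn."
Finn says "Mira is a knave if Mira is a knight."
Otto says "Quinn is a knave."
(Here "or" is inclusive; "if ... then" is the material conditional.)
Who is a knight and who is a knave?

Quinn is a knight, Mira is a knave, Finn is a knight, and Otto is a knave.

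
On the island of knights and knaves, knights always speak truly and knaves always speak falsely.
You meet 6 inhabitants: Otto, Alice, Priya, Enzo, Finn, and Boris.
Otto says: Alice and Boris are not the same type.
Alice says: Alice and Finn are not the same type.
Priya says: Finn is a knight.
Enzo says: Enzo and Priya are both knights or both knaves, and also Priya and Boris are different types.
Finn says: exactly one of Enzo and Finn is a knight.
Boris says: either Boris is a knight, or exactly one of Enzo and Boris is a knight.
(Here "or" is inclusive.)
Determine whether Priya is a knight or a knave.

Consistent assignments: {Otto=knight, Alice=knight, Priya=knave, Enzo=knave, Finn=knave, Boris=knave}; {Otto=knave, Alice=knave, Priya=knave, Enzo=knave, Finn=knave, Boris=knave}
In every consistent assignment, Priya is a knave.

Priya is a knave.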